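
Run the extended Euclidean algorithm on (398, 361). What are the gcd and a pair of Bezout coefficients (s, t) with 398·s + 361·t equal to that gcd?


Euclidean algorithm on (398, 361) — divide until remainder is 0:
  398 = 1 · 361 + 37
  361 = 9 · 37 + 28
  37 = 1 · 28 + 9
  28 = 3 · 9 + 1
  9 = 9 · 1 + 0
gcd(398, 361) = 1.
Track Bezout coefficients alongside the remainders: start with r₀ = 398 = a·1 + b·0 (s = 1, t = 0) and r₁ = 361 = a·0 + b·1 (s = 0, t = 1); each new remainder r_{k+1} = r_{k-1} − q_k·r_k inherits s_{k+1} = s_{k-1} − q_k·s_k, t_{k+1} = t_{k-1} − q_k·t_k, so r_k = a·s_k + b·t_k at every step:
  q = 1: r = 37, s = 1 − 1·0 = 1, t = 0 − 1·1 = -1  (check: 398·1 + 361·(-1) = 37)
  q = 9: r = 28, s = 0 − 9·1 = -9, t = 1 − 9·(-1) = 10  (check: 398·(-9) + 361·10 = 28)
  q = 1: r = 9, s = 1 − 1·(-9) = 10, t = -1 − 1·10 = -11  (check: 398·10 + 361·(-11) = 9)
  q = 3: r = 1, s = -9 − 3·10 = -39, t = 10 − 3·(-11) = 43  (check: 398·(-39) + 361·43 = 1)
The row with r = 1 (the gcd) gives the Bezout coefficients s = -39, t = 43.
Result: 398 · (-39) + 361 · (43) = 1.

gcd(398, 361) = 1; s = -39, t = 43 (check: 398·(-39) + 361·43 = 1).


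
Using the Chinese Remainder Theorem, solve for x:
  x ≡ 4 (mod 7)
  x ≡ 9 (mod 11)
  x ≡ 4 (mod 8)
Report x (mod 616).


Moduli 7, 11, 8 are pairwise coprime; by CRT there is a unique solution modulo M = 7 · 11 · 8 = 616.
Solve pairwise, accumulating the modulus:
  Start with x ≡ 4 (mod 7).
  Combine with x ≡ 9 (mod 11): since gcd(7, 11) = 1, we get a unique residue mod 77.
    Write x = 4 + 7·t and substitute into x ≡ 9 (mod 11): 7·t ≡ 9 − 4 = 5 (mod 11).
    The inverse of 7 mod 11 is 8 (since 7·8 = 56 = 5·11 + 1), so t ≡ 8·5 = 40 ≡ 7 (mod 11).
    Then x = 4 + 7·7 = 53, valid modulo lcm(7, 11) = 77: x ≡ 53 (mod 77).
  Combine with x ≡ 4 (mod 8): since gcd(77, 8) = 1, we get a unique residue mod 616.
    Write x = 53 + 77·t and substitute into x ≡ 4 (mod 8): 77·t ≡ 4 − 53 = -49 (mod 8).
    Reduce coefficients mod 8: 5·t ≡ 7 (mod 8).
    The inverse of 5 mod 8 is 5 (since 5·5 = 25 = 3·8 + 1), so t ≡ 5·7 = 35 ≡ 3 (mod 8).
    Then x = 53 + 77·3 = 284, valid modulo lcm(77, 8) = 616: x ≡ 284 (mod 616).
Verify: 284 mod 7 = 4 ✓, 284 mod 11 = 9 ✓, 284 mod 8 = 4 ✓.

x ≡ 284 (mod 616).


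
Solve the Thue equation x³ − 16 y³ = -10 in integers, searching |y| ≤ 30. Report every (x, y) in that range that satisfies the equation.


The equation is x³ - 16y³ = -10. For fixed y, x³ = 16·y³ − 10, so a solution requires the RHS to be a perfect cube.
Strategy: iterate y from -30 to 30, compute RHS = 16·y³ − 10, and check whether it is a (positive or negative) perfect cube.
Check small values of y:
  y = 0: RHS = -10 is not a perfect cube.
  y = 1: RHS = 6 is not a perfect cube.
  y = -1: RHS = -26 is not a perfect cube.
  y = 2: RHS = 118 is not a perfect cube.
  y = -2: RHS = -138 is not a perfect cube.
  y = 3: RHS = 422 is not a perfect cube.
  y = -3: RHS = -442 is not a perfect cube.
Continuing the search up to |y| = 30 finds no solutions either.
No (x, y) in the scanned range satisfies the equation.

No integer solutions with |y| ≤ 30.


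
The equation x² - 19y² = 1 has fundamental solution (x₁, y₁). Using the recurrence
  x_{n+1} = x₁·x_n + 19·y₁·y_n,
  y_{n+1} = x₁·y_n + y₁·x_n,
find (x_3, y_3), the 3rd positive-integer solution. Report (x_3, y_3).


Step 1: Find the fundamental solution (x₁, y₁) of x² - 19y² = 1.
  Expand √19 as a continued fraction. a₀ = ⌊√19⌋ = 4; iterate m_{k+1} = d_k·a_k − m_k, d_{k+1} = (19 − m_{k+1}²)/d_k, a_{k+1} = ⌊(a₀ + m_{k+1})/d_{k+1}⌋ (starting m₀ = 0, d₀ = 1), with convergents p_k = a_k·p_{k-1} + p_{k-2}, q_k = a_k·q_{k-1} + q_{k-2} (p₋₁ = 1, q₋₁ = 0):
  k = 0: a₀ = 4; p₀/q₀ = 4/1; p₀² − 19·q₀² = 16 − 19 = -3.
  k = 1: m = 4, d = 3, a = ⌊(4 + 4)/3⌋ = 2; p/q = (2·4 + 1)/(2·1 + 0) = 9/2; p² − 19·q² = 81 − 76 = 5.
  k = 2: m = 2, d = 5, a = ⌊(4 + 2)/5⌋ = 1; p/q = (1·9 + 4)/(1·2 + 1) = 13/3; p² − 19·q² = 169 − 171 = -2.
  k = 3: m = 3, d = 2, a = ⌊(4 + 3)/2⌋ = 3; p/q = (3·13 + 9)/(3·3 + 2) = 48/11; p² − 19·q² = 2304 − 2299 = 5.
  k = 4: m = 3, d = 5, a = ⌊(4 + 3)/5⌋ = 1; p/q = (1·48 + 13)/(1·11 + 3) = 61/14; p² − 19·q² = 3721 − 3724 = -3.
  k = 5: m = 2, d = 3, a = ⌊(4 + 2)/3⌋ = 2; p/q = (2·61 + 48)/(2·14 + 11) = 170/39; p² − 19·q² = 28900 − 28899 = 1.
  The first convergent with p² − 19·q² = 1 gives the fundamental solution (x₁, y₁) = (170, 39).
Step 2: Apply the recurrence (x_{n+1}, y_{n+1}) = (x₁x_n + 19y₁y_n, x₁y_n + y₁x_n) repeatedly.
  From (x_1, y_1) = (170, 39): x_2 = 170·170 + 19·39·39 = 57799; y_2 = 170·39 + 39·170 = 13260.
  From (x_2, y_2) = (57799, 13260): x_3 = 170·57799 + 19·39·13260 = 19651490; y_3 = 170·13260 + 39·57799 = 4508361.
Step 3: Verify x_3² - 19·y_3² = 386181059220100 - 386181059220099 = 1 (should be 1). ✓

(x_1, y_1) = (170, 39); (x_3, y_3) = (19651490, 4508361).


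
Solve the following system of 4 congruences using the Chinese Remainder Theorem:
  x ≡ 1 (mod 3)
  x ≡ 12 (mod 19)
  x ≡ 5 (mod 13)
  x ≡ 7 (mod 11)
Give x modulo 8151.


Product of moduli M = 3 · 19 · 13 · 11 = 8151.
Merge one congruence at a time:
  Start: x ≡ 1 (mod 3).
  Combine with x ≡ 12 (mod 19); new modulus lcm = 57.
    Write x = 1 + 3·t and substitute into x ≡ 12 (mod 19): 3·t ≡ 12 − 1 = 11 (mod 19).
    The inverse of 3 mod 19 is 13 (since 3·13 = 39 = 2·19 + 1), so t ≡ 13·11 = 143 ≡ 10 (mod 19).
    Then x = 1 + 3·10 = 31, valid modulo lcm(3, 19) = 57: x ≡ 31 (mod 57).
  Combine with x ≡ 5 (mod 13); new modulus lcm = 741.
    Write x = 31 + 57·t and substitute into x ≡ 5 (mod 13): 57·t ≡ 5 − 31 = -26 (mod 13).
    Reduce coefficients mod 13: 5·t ≡ 0 (mod 13).
    The inverse of 5 mod 13 is 8 (since 5·8 = 40 = 3·13 + 1), so t ≡ 8·0 = 0 ≡ 0 (mod 13).
    Then x = 31 + 57·0 = 31, valid modulo lcm(57, 13) = 741: x ≡ 31 (mod 741).
  Combine with x ≡ 7 (mod 11); new modulus lcm = 8151.
    Write x = 31 + 741·t and substitute into x ≡ 7 (mod 11): 741·t ≡ 7 − 31 = -24 (mod 11).
    Reduce coefficients mod 11: 4·t ≡ 9 (mod 11).
    The inverse of 4 mod 11 is 3 (since 4·3 = 12 = 1·11 + 1), so t ≡ 3·9 = 27 ≡ 5 (mod 11).
    Then x = 31 + 741·5 = 3736, valid modulo lcm(741, 11) = 8151: x ≡ 3736 (mod 8151).
Verify against each original: 3736 mod 3 = 1, 3736 mod 19 = 12, 3736 mod 13 = 5, 3736 mod 11 = 7.

x ≡ 3736 (mod 8151).


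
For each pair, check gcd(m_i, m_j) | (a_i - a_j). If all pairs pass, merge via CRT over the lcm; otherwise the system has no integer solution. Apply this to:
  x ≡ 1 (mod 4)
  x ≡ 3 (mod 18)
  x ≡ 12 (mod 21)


Moduli 4, 18, 21 are not pairwise coprime, so CRT works modulo lcm(m_i) when all pairwise compatibility conditions hold.
Pairwise compatibility: gcd(m_i, m_j) must divide a_i - a_j for every pair.
Merge one congruence at a time:
  Start: x ≡ 1 (mod 4).
  Combine with x ≡ 3 (mod 18): gcd(4, 18) = 2; 3 - 1 = 2, which IS divisible by 2, so compatible.
    Write x = 1 + 4·t and substitute into x ≡ 3 (mod 18): 4·t ≡ 3 − 1 = 2 (mod 18).
    Divide the congruence (and modulus) by g = 2: 2·t ≡ 1 (mod 9).
    The inverse of 2 mod 9 is 5 (since 2·5 = 10 = 1·9 + 1), so t ≡ 5·1 = 5 ≡ 5 (mod 9).
    Then x = 1 + 4·5 = 21, valid modulo lcm(4, 18) = 36: x ≡ 21 (mod 36).
  Combine with x ≡ 12 (mod 21): gcd(36, 21) = 3; 12 - 21 = -9, which IS divisible by 3, so compatible.
    Write x = 21 + 36·t and substitute into x ≡ 12 (mod 21): 36·t ≡ 12 − 21 = -9 (mod 21).
    Divide the congruence (and modulus) by g = 3: 12·t ≡ -3 (mod 7).
    Reduce coefficients mod 7: 5·t ≡ 4 (mod 7).
    The inverse of 5 mod 7 is 3 (since 5·3 = 15 = 2·7 + 1), so t ≡ 3·4 = 12 ≡ 5 (mod 7).
    Then x = 21 + 36·5 = 201, valid modulo lcm(36, 21) = 252: x ≡ 201 (mod 252).
Verify: 201 mod 4 = 1, 201 mod 18 = 3, 201 mod 21 = 12.

x ≡ 201 (mod 252).


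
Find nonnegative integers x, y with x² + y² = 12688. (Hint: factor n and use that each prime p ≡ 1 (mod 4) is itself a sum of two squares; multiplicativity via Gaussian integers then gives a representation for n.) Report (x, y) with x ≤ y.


Step 1: Factor n = 12688 = 2^4 · 13 · 61.
Step 2: Check the mod-4 condition on each prime factor: 2 = 2 (special); 13 ≡ 1 (mod 4), exponent 1; 61 ≡ 1 (mod 4), exponent 1.
All primes ≡ 3 (mod 4) appear to even exponent (or don't appear), so by the two-squares theorem n IS expressible as a sum of two squares.
Step 3: Build a representation. Group n = k² · m with k = 4 and m = 13 · 61 = 793 (a product of primes ≡ 1 (mod 4)); a representation of m scales to one of n via (k·x)² + (k·y)² = k²(x² + y²). Each prime p ≡ 1 (mod 4) is itself a sum of two squares; find a² by testing p − a² for a perfect square:
  13: 13 − 1² = 12, 13 − 2² = 9 = 3² ⇒ 13 = 2² + 3².
  61: 61 − 1² = 60, 61 − 2² = 57, 61 − 3² = 52, 61 − 4² = 45, 61 − 5² = 36 = 6² ⇒ 61 = 5² + 6².
  Combine using the Brahmagupta–Fibonacci identity (a² + b²)(c² + d²) = (ac − bd)² + (ad + bc)² = (ac + bd)² + (ad − bc)²:
  13 · 61 = 793: from (2² + 3²)(5² + 6²), take (2·5 − 3·6, 2·6 + 3·5) = (10 − 18, 12 + 15) = (-8, 27); dropping signs (only squares matter) gives (8, 27); check 8² + 27² = 64 + 729 = 793 ✓.
  Scale by k = 4: (4·8, 4·27) = (32, 108).
Step 4: Order so x ≤ y and verify: 32² + 108² = 1024 + 11664 = 12688 = n. ✓

n = 12688 = 32² + 108² (one valid representation with x ≤ y).


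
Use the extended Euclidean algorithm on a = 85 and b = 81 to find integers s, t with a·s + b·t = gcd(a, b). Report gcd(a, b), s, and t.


Euclidean algorithm on (85, 81) — divide until remainder is 0:
  85 = 1 · 81 + 4
  81 = 20 · 4 + 1
  4 = 4 · 1 + 0
gcd(85, 81) = 1.
Track Bezout coefficients alongside the remainders: start with r₀ = 85 = a·1 + b·0 (s = 1, t = 0) and r₁ = 81 = a·0 + b·1 (s = 0, t = 1); each new remainder r_{k+1} = r_{k-1} − q_k·r_k inherits s_{k+1} = s_{k-1} − q_k·s_k, t_{k+1} = t_{k-1} − q_k·t_k, so r_k = a·s_k + b·t_k at every step:
  q = 1: r = 4, s = 1 − 1·0 = 1, t = 0 − 1·1 = -1  (check: 85·1 + 81·(-1) = 4)
  q = 20: r = 1, s = 0 − 20·1 = -20, t = 1 − 20·(-1) = 21  (check: 85·(-20) + 81·21 = 1)
The row with r = 1 (the gcd) gives the Bezout coefficients s = -20, t = 21.
Result: 85 · (-20) + 81 · (21) = 1.

gcd(85, 81) = 1; s = -20, t = 21 (check: 85·(-20) + 81·21 = 1).


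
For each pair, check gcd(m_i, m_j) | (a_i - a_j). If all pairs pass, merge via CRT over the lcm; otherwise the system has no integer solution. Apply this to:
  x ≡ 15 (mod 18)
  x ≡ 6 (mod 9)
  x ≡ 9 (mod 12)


Moduli 18, 9, 12 are not pairwise coprime, so CRT works modulo lcm(m_i) when all pairwise compatibility conditions hold.
Pairwise compatibility: gcd(m_i, m_j) must divide a_i - a_j for every pair.
Merge one congruence at a time:
  Start: x ≡ 15 (mod 18).
  Combine with x ≡ 6 (mod 9): gcd(18, 9) = 9; 6 - 15 = -9, which IS divisible by 9, so compatible.
    Write x = 15 + 18·t and substitute into x ≡ 6 (mod 9): 18·t ≡ 6 − 15 = -9 (mod 9).
    Divide the congruence (and modulus) by g = 9: 2·t ≡ -1 (mod 1).
    Modulo 1 every t works; take t = 0.
    Then x = 15 + 18·0 = 15, valid modulo lcm(18, 9) = 18: x ≡ 15 (mod 18).
  Combine with x ≡ 9 (mod 12): gcd(18, 12) = 6; 9 - 15 = -6, which IS divisible by 6, so compatible.
    Write x = 15 + 18·t and substitute into x ≡ 9 (mod 12): 18·t ≡ 9 − 15 = -6 (mod 12).
    Divide the congruence (and modulus) by g = 6: 3·t ≡ -1 (mod 2).
    Reduce coefficients mod 2: 1·t ≡ 1 (mod 2).
    So t ≡ 1 (mod 2).
    Then x = 15 + 18·1 = 33, valid modulo lcm(18, 12) = 36: x ≡ 33 (mod 36).
Verify: 33 mod 18 = 15, 33 mod 9 = 6, 33 mod 12 = 9.

x ≡ 33 (mod 36).


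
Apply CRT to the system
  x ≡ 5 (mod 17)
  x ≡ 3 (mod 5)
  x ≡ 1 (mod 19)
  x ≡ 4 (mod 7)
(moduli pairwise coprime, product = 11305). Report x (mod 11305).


Product of moduli M = 17 · 5 · 19 · 7 = 11305.
Merge one congruence at a time:
  Start: x ≡ 5 (mod 17).
  Combine with x ≡ 3 (mod 5); new modulus lcm = 85.
    Write x = 5 + 17·t and substitute into x ≡ 3 (mod 5): 17·t ≡ 3 − 5 = -2 (mod 5).
    Reduce coefficients mod 5: 2·t ≡ 3 (mod 5).
    The inverse of 2 mod 5 is 3 (since 2·3 = 6 = 1·5 + 1), so t ≡ 3·3 = 9 ≡ 4 (mod 5).
    Then x = 5 + 17·4 = 73, valid modulo lcm(17, 5) = 85: x ≡ 73 (mod 85).
  Combine with x ≡ 1 (mod 19); new modulus lcm = 1615.
    Write x = 73 + 85·t and substitute into x ≡ 1 (mod 19): 85·t ≡ 1 − 73 = -72 (mod 19).
    Reduce coefficients mod 19: 9·t ≡ 4 (mod 19).
    The inverse of 9 mod 19 is 17 (since 9·17 = 153 = 8·19 + 1), so t ≡ 17·4 = 68 ≡ 11 (mod 19).
    Then x = 73 + 85·11 = 1008, valid modulo lcm(85, 19) = 1615: x ≡ 1008 (mod 1615).
  Combine with x ≡ 4 (mod 7); new modulus lcm = 11305.
    Write x = 1008 + 1615·t and substitute into x ≡ 4 (mod 7): 1615·t ≡ 4 − 1008 = -1004 (mod 7).
    Reduce coefficients mod 7: 5·t ≡ 4 (mod 7).
    The inverse of 5 mod 7 is 3 (since 5·3 = 15 = 2·7 + 1), so t ≡ 3·4 = 12 ≡ 5 (mod 7).
    Then x = 1008 + 1615·5 = 9083, valid modulo lcm(1615, 7) = 11305: x ≡ 9083 (mod 11305).
Verify against each original: 9083 mod 17 = 5, 9083 mod 5 = 3, 9083 mod 19 = 1, 9083 mod 7 = 4.

x ≡ 9083 (mod 11305).


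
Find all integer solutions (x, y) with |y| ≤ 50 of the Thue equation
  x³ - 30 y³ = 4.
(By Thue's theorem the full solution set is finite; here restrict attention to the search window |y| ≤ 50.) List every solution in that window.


The equation is x³ - 30y³ = 4. For fixed y, x³ = 30·y³ + 4, so a solution requires the RHS to be a perfect cube.
Strategy: iterate y from -50 to 50, compute RHS = 30·y³ + 4, and check whether it is a (positive or negative) perfect cube.
Check small values of y:
  y = 0: RHS = 4 is not a perfect cube.
  y = 1: RHS = 34 is not a perfect cube.
  y = -1: RHS = -26 is not a perfect cube.
  y = 2: RHS = 244 is not a perfect cube.
  y = -2: RHS = -236 is not a perfect cube.
  y = 3: RHS = 814 is not a perfect cube.
  y = -3: RHS = -806 is not a perfect cube.
Continuing the search up to |y| = 50 finds no solutions either.
No (x, y) in the scanned range satisfies the equation.

No integer solutions with |y| ≤ 50.


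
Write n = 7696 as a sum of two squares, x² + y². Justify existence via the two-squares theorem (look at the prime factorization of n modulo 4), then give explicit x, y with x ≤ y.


Step 1: Factor n = 7696 = 2^4 · 13 · 37.
Step 2: Check the mod-4 condition on each prime factor: 2 = 2 (special); 13 ≡ 1 (mod 4), exponent 1; 37 ≡ 1 (mod 4), exponent 1.
All primes ≡ 3 (mod 4) appear to even exponent (or don't appear), so by the two-squares theorem n IS expressible as a sum of two squares.
Step 3: Build a representation. Group n = k² · m with k = 4 and m = 13 · 37 = 481 (a product of primes ≡ 1 (mod 4)); a representation of m scales to one of n via (k·x)² + (k·y)² = k²(x² + y²). Each prime p ≡ 1 (mod 4) is itself a sum of two squares; find a² by testing p − a² for a perfect square:
  13: 13 − 1² = 12, 13 − 2² = 9 = 3² ⇒ 13 = 2² + 3².
  37: 37 − 1² = 36 = 6² ⇒ 37 = 1² + 6².
  Combine using the Brahmagupta–Fibonacci identity (a² + b²)(c² + d²) = (ac − bd)² + (ad + bc)² = (ac + bd)² + (ad − bc)²:
  13 · 37 = 481: from (2² + 3²)(1² + 6²), take (2·1 − 3·6, 2·6 + 3·1) = (2 − 18, 12 + 3) = (-16, 15); dropping signs (only squares matter) gives (16, 15); check 16² + 15² = 256 + 225 = 481 ✓.
  Scale by k = 4: (4·16, 4·15) = (64, 60).
Step 4: Order so x ≤ y and verify: 60² + 64² = 3600 + 4096 = 7696 = n. ✓

n = 7696 = 60² + 64² (one valid representation with x ≤ y).


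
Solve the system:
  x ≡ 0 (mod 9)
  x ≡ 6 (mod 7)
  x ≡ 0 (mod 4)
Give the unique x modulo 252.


Moduli 9, 7, 4 are pairwise coprime; by CRT there is a unique solution modulo M = 9 · 7 · 4 = 252.
Solve pairwise, accumulating the modulus:
  Start with x ≡ 0 (mod 9).
  Combine with x ≡ 6 (mod 7): since gcd(9, 7) = 1, we get a unique residue mod 63.
    Write x = 0 + 9·t and substitute into x ≡ 6 (mod 7): 9·t ≡ 6 − 0 = 6 (mod 7).
    Reduce coefficients mod 7: 2·t ≡ 6 (mod 7).
    The inverse of 2 mod 7 is 4 (since 2·4 = 8 = 1·7 + 1), so t ≡ 4·6 = 24 ≡ 3 (mod 7).
    Then x = 0 + 9·3 = 27, valid modulo lcm(9, 7) = 63: x ≡ 27 (mod 63).
  Combine with x ≡ 0 (mod 4): since gcd(63, 4) = 1, we get a unique residue mod 252.
    Write x = 27 + 63·t and substitute into x ≡ 0 (mod 4): 63·t ≡ 0 − 27 = -27 (mod 4).
    Reduce coefficients mod 4: 3·t ≡ 1 (mod 4).
    The inverse of 3 mod 4 is 3 (since 3·3 = 9 = 2·4 + 1), so t ≡ 3·1 = 3 ≡ 3 (mod 4).
    Then x = 27 + 63·3 = 216, valid modulo lcm(63, 4) = 252: x ≡ 216 (mod 252).
Verify: 216 mod 9 = 0 ✓, 216 mod 7 = 6 ✓, 216 mod 4 = 0 ✓.

x ≡ 216 (mod 252).


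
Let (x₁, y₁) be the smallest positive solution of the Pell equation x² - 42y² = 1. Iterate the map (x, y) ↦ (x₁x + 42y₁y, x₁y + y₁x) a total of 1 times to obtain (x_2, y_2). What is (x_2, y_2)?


Step 1: Find the fundamental solution (x₁, y₁) of x² - 42y² = 1.
  Expand √42 as a continued fraction. a₀ = ⌊√42⌋ = 6; iterate m_{k+1} = d_k·a_k − m_k, d_{k+1} = (42 − m_{k+1}²)/d_k, a_{k+1} = ⌊(a₀ + m_{k+1})/d_{k+1}⌋ (starting m₀ = 0, d₀ = 1), with convergents p_k = a_k·p_{k-1} + p_{k-2}, q_k = a_k·q_{k-1} + q_{k-2} (p₋₁ = 1, q₋₁ = 0):
  k = 0: a₀ = 6; p₀/q₀ = 6/1; p₀² − 42·q₀² = 36 − 42 = -6.
  k = 1: m = 6, d = 6, a = ⌊(6 + 6)/6⌋ = 2; p/q = (2·6 + 1)/(2·1 + 0) = 13/2; p² − 42·q² = 169 − 168 = 1.
  The first convergent with p² − 42·q² = 1 gives the fundamental solution (x₁, y₁) = (13, 2).
Step 2: Apply the recurrence (x_{n+1}, y_{n+1}) = (x₁x_n + 42y₁y_n, x₁y_n + y₁x_n) repeatedly.
  From (x_1, y_1) = (13, 2): x_2 = 13·13 + 42·2·2 = 337; y_2 = 13·2 + 2·13 = 52.
Step 3: Verify x_2² - 42·y_2² = 113569 - 113568 = 1 (should be 1). ✓

(x_1, y_1) = (13, 2); (x_2, y_2) = (337, 52).


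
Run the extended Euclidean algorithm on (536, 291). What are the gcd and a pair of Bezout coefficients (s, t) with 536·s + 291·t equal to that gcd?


Euclidean algorithm on (536, 291) — divide until remainder is 0:
  536 = 1 · 291 + 245
  291 = 1 · 245 + 46
  245 = 5 · 46 + 15
  46 = 3 · 15 + 1
  15 = 15 · 1 + 0
gcd(536, 291) = 1.
Track Bezout coefficients alongside the remainders: start with r₀ = 536 = a·1 + b·0 (s = 1, t = 0) and r₁ = 291 = a·0 + b·1 (s = 0, t = 1); each new remainder r_{k+1} = r_{k-1} − q_k·r_k inherits s_{k+1} = s_{k-1} − q_k·s_k, t_{k+1} = t_{k-1} − q_k·t_k, so r_k = a·s_k + b·t_k at every step:
  q = 1: r = 245, s = 1 − 1·0 = 1, t = 0 − 1·1 = -1  (check: 536·1 + 291·(-1) = 245)
  q = 1: r = 46, s = 0 − 1·1 = -1, t = 1 − 1·(-1) = 2  (check: 536·(-1) + 291·2 = 46)
  q = 5: r = 15, s = 1 − 5·(-1) = 6, t = -1 − 5·2 = -11  (check: 536·6 + 291·(-11) = 15)
  q = 3: r = 1, s = -1 − 3·6 = -19, t = 2 − 3·(-11) = 35  (check: 536·(-19) + 291·35 = 1)
The row with r = 1 (the gcd) gives the Bezout coefficients s = -19, t = 35.
Result: 536 · (-19) + 291 · (35) = 1.

gcd(536, 291) = 1; s = -19, t = 35 (check: 536·(-19) + 291·35 = 1).


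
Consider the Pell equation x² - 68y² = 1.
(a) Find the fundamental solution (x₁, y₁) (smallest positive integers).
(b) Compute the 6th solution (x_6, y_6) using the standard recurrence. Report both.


Step 1: Find the fundamental solution (x₁, y₁) of x² - 68y² = 1.
  Expand √68 as a continued fraction. a₀ = ⌊√68⌋ = 8; iterate m_{k+1} = d_k·a_k − m_k, d_{k+1} = (68 − m_{k+1}²)/d_k, a_{k+1} = ⌊(a₀ + m_{k+1})/d_{k+1}⌋ (starting m₀ = 0, d₀ = 1), with convergents p_k = a_k·p_{k-1} + p_{k-2}, q_k = a_k·q_{k-1} + q_{k-2} (p₋₁ = 1, q₋₁ = 0):
  k = 0: a₀ = 8; p₀/q₀ = 8/1; p₀² − 68·q₀² = 64 − 68 = -4.
  k = 1: m = 8, d = 4, a = ⌊(8 + 8)/4⌋ = 4; p/q = (4·8 + 1)/(4·1 + 0) = 33/4; p² − 68·q² = 1089 − 1088 = 1.
  The first convergent with p² − 68·q² = 1 gives the fundamental solution (x₁, y₁) = (33, 4).
Step 2: Apply the recurrence (x_{n+1}, y_{n+1}) = (x₁x_n + 68y₁y_n, x₁y_n + y₁x_n) repeatedly.
  From (x_1, y_1) = (33, 4): x_2 = 33·33 + 68·4·4 = 2177; y_2 = 33·4 + 4·33 = 264.
  From (x_2, y_2) = (2177, 264): x_3 = 33·2177 + 68·4·264 = 143649; y_3 = 33·264 + 4·2177 = 17420.
  From (x_3, y_3) = (143649, 17420): x_4 = 33·143649 + 68·4·17420 = 9478657; y_4 = 33·17420 + 4·143649 = 1149456.
  From (x_4, y_4) = (9478657, 1149456): x_5 = 33·9478657 + 68·4·1149456 = 625447713; y_5 = 33·1149456 + 4·9478657 = 75846676.
  From (x_5, y_5) = (625447713, 75846676): x_6 = 33·625447713 + 68·4·75846676 = 41270070401; y_6 = 33·75846676 + 4·625447713 = 5004731160.
Step 3: Verify x_6² - 68·y_6² = 1703218710903496300801 - 1703218710903496300800 = 1 (should be 1). ✓

(x_1, y_1) = (33, 4); (x_6, y_6) = (41270070401, 5004731160).


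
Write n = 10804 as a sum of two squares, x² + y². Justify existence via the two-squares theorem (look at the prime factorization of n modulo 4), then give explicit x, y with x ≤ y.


Step 1: Factor n = 10804 = 2^2 · 37 · 73.
Step 2: Check the mod-4 condition on each prime factor: 2 = 2 (special); 37 ≡ 1 (mod 4), exponent 1; 73 ≡ 1 (mod 4), exponent 1.
All primes ≡ 3 (mod 4) appear to even exponent (or don't appear), so by the two-squares theorem n IS expressible as a sum of two squares.
Step 3: Build a representation. Group n = k² · m with k = 2 and m = 37 · 73 = 2701 (a product of primes ≡ 1 (mod 4)); a representation of m scales to one of n via (k·x)² + (k·y)² = k²(x² + y²). Each prime p ≡ 1 (mod 4) is itself a sum of two squares; find a² by testing p − a² for a perfect square:
  37: 37 − 1² = 36 = 6² ⇒ 37 = 1² + 6².
  73: 73 − 1² = 72, 73 − 2² = 69, 73 − 3² = 64 = 8² ⇒ 73 = 3² + 8².
  Combine using the Brahmagupta–Fibonacci identity (a² + b²)(c² + d²) = (ac − bd)² + (ad + bc)² = (ac + bd)² + (ad − bc)²:
  37 · 73 = 2701: from (1² + 6²)(3² + 8²), take (1·3 − 6·8, 1·8 + 6·3) = (3 − 48, 8 + 18) = (-45, 26); dropping signs (only squares matter) gives (45, 26); check 45² + 26² = 2025 + 676 = 2701 ✓.
  Scale by k = 2: (2·45, 2·26) = (90, 52).
Step 4: Order so x ≤ y and verify: 52² + 90² = 2704 + 8100 = 10804 = n. ✓

n = 10804 = 52² + 90² (one valid representation with x ≤ y).


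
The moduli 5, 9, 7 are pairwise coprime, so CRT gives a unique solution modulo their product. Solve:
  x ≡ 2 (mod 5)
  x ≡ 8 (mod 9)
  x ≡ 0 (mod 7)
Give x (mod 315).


Moduli 5, 9, 7 are pairwise coprime; by CRT there is a unique solution modulo M = 5 · 9 · 7 = 315.
Solve pairwise, accumulating the modulus:
  Start with x ≡ 2 (mod 5).
  Combine with x ≡ 8 (mod 9): since gcd(5, 9) = 1, we get a unique residue mod 45.
    Write x = 2 + 5·t and substitute into x ≡ 8 (mod 9): 5·t ≡ 8 − 2 = 6 (mod 9).
    The inverse of 5 mod 9 is 2 (since 5·2 = 10 = 1·9 + 1), so t ≡ 2·6 = 12 ≡ 3 (mod 9).
    Then x = 2 + 5·3 = 17, valid modulo lcm(5, 9) = 45: x ≡ 17 (mod 45).
  Combine with x ≡ 0 (mod 7): since gcd(45, 7) = 1, we get a unique residue mod 315.
    Write x = 17 + 45·t and substitute into x ≡ 0 (mod 7): 45·t ≡ 0 − 17 = -17 (mod 7).
    Reduce coefficients mod 7: 3·t ≡ 4 (mod 7).
    The inverse of 3 mod 7 is 5 (since 3·5 = 15 = 2·7 + 1), so t ≡ 5·4 = 20 ≡ 6 (mod 7).
    Then x = 17 + 45·6 = 287, valid modulo lcm(45, 7) = 315: x ≡ 287 (mod 315).
Verify: 287 mod 5 = 2 ✓, 287 mod 9 = 8 ✓, 287 mod 7 = 0 ✓.

x ≡ 287 (mod 315).


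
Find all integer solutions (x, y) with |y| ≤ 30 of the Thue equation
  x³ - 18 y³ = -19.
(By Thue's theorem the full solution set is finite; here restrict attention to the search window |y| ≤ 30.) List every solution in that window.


The equation is x³ - 18y³ = -19. For fixed y, x³ = 18·y³ − 19, so a solution requires the RHS to be a perfect cube.
Strategy: iterate y from -30 to 30, compute RHS = 18·y³ − 19, and check whether it is a (positive or negative) perfect cube.
Check small values of y:
  y = 0: RHS = -19 is not a perfect cube.
  y = 1: RHS = -1 = (-1)³ ⇒ x = -1 works.
  y = -1: RHS = -37 is not a perfect cube.
  y = 2: RHS = 125 = (5)³ ⇒ x = 5 works.
  y = -2: RHS = -163 is not a perfect cube.
  y = 3: RHS = 467 is not a perfect cube.
  y = -3: RHS = -505 is not a perfect cube.
Continuing the search up to |y| = 30 finds no further solutions beyond those listed.
Collected solutions: (-1, 1), (5, 2).

Solutions (with |y| ≤ 30): (-1, 1), (5, 2).


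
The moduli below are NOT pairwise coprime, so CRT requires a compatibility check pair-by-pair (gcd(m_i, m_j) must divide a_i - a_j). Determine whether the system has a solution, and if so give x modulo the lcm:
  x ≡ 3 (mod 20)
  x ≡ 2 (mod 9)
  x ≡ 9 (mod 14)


Moduli 20, 9, 14 are not pairwise coprime, so CRT works modulo lcm(m_i) when all pairwise compatibility conditions hold.
Pairwise compatibility: gcd(m_i, m_j) must divide a_i - a_j for every pair.
Merge one congruence at a time:
  Start: x ≡ 3 (mod 20).
  Combine with x ≡ 2 (mod 9): gcd(20, 9) = 1; 2 - 3 = -1, which IS divisible by 1, so compatible.
    Write x = 3 + 20·t and substitute into x ≡ 2 (mod 9): 20·t ≡ 2 − 3 = -1 (mod 9).
    Reduce coefficients mod 9: 2·t ≡ 8 (mod 9).
    The inverse of 2 mod 9 is 5 (since 2·5 = 10 = 1·9 + 1), so t ≡ 5·8 = 40 ≡ 4 (mod 9).
    Then x = 3 + 20·4 = 83, valid modulo lcm(20, 9) = 180: x ≡ 83 (mod 180).
  Combine with x ≡ 9 (mod 14): gcd(180, 14) = 2; 9 - 83 = -74, which IS divisible by 2, so compatible.
    Write x = 83 + 180·t and substitute into x ≡ 9 (mod 14): 180·t ≡ 9 − 83 = -74 (mod 14).
    Divide the congruence (and modulus) by g = 2: 90·t ≡ -37 (mod 7).
    Reduce coefficients mod 7: 6·t ≡ 5 (mod 7).
    The inverse of 6 mod 7 is 6 (since 6·6 = 36 = 5·7 + 1), so t ≡ 6·5 = 30 ≡ 2 (mod 7).
    Then x = 83 + 180·2 = 443, valid modulo lcm(180, 14) = 1260: x ≡ 443 (mod 1260).
Verify: 443 mod 20 = 3, 443 mod 9 = 2, 443 mod 14 = 9.

x ≡ 443 (mod 1260).


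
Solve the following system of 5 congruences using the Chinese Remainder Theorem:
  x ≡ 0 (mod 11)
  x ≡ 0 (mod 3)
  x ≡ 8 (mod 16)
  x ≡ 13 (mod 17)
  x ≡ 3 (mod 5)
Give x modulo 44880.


Product of moduli M = 11 · 3 · 16 · 17 · 5 = 44880.
Merge one congruence at a time:
  Start: x ≡ 0 (mod 11).
  Combine with x ≡ 0 (mod 3); new modulus lcm = 33.
    Write x = 0 + 11·t and substitute into x ≡ 0 (mod 3): 11·t ≡ 0 − 0 = 0 (mod 3).
    Reduce coefficients mod 3: 2·t ≡ 0 (mod 3).
    The inverse of 2 mod 3 is 2 (since 2·2 = 4 = 1·3 + 1), so t ≡ 2·0 = 0 ≡ 0 (mod 3).
    Then x = 0 + 11·0 = 0, valid modulo lcm(11, 3) = 33: x ≡ 0 (mod 33).
  Combine with x ≡ 8 (mod 16); new modulus lcm = 528.
    Write x = 0 + 33·t and substitute into x ≡ 8 (mod 16): 33·t ≡ 8 − 0 = 8 (mod 16).
    Reduce coefficients mod 16: 1·t ≡ 8 (mod 16).
    So t ≡ 8 (mod 16).
    Then x = 0 + 33·8 = 264, valid modulo lcm(33, 16) = 528: x ≡ 264 (mod 528).
  Combine with x ≡ 13 (mod 17); new modulus lcm = 8976.
    Write x = 264 + 528·t and substitute into x ≡ 13 (mod 17): 528·t ≡ 13 − 264 = -251 (mod 17).
    Reduce coefficients mod 17: 1·t ≡ 4 (mod 17).
    So t ≡ 4 (mod 17).
    Then x = 264 + 528·4 = 2376, valid modulo lcm(528, 17) = 8976: x ≡ 2376 (mod 8976).
  Combine with x ≡ 3 (mod 5); new modulus lcm = 44880.
    Write x = 2376 + 8976·t and substitute into x ≡ 3 (mod 5): 8976·t ≡ 3 − 2376 = -2373 (mod 5).
    Reduce coefficients mod 5: 1·t ≡ 2 (mod 5).
    So t ≡ 2 (mod 5).
    Then x = 2376 + 8976·2 = 20328, valid modulo lcm(8976, 5) = 44880: x ≡ 20328 (mod 44880).
Verify against each original: 20328 mod 11 = 0, 20328 mod 3 = 0, 20328 mod 16 = 8, 20328 mod 17 = 13, 20328 mod 5 = 3.

x ≡ 20328 (mod 44880).


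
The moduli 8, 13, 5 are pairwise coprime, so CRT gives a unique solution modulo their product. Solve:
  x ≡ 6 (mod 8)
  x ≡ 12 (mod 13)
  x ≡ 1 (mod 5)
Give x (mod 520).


Moduli 8, 13, 5 are pairwise coprime; by CRT there is a unique solution modulo M = 8 · 13 · 5 = 520.
Solve pairwise, accumulating the modulus:
  Start with x ≡ 6 (mod 8).
  Combine with x ≡ 12 (mod 13): since gcd(8, 13) = 1, we get a unique residue mod 104.
    Write x = 6 + 8·t and substitute into x ≡ 12 (mod 13): 8·t ≡ 12 − 6 = 6 (mod 13).
    The inverse of 8 mod 13 is 5 (since 8·5 = 40 = 3·13 + 1), so t ≡ 5·6 = 30 ≡ 4 (mod 13).
    Then x = 6 + 8·4 = 38, valid modulo lcm(8, 13) = 104: x ≡ 38 (mod 104).
  Combine with x ≡ 1 (mod 5): since gcd(104, 5) = 1, we get a unique residue mod 520.
    Write x = 38 + 104·t and substitute into x ≡ 1 (mod 5): 104·t ≡ 1 − 38 = -37 (mod 5).
    Reduce coefficients mod 5: 4·t ≡ 3 (mod 5).
    The inverse of 4 mod 5 is 4 (since 4·4 = 16 = 3·5 + 1), so t ≡ 4·3 = 12 ≡ 2 (mod 5).
    Then x = 38 + 104·2 = 246, valid modulo lcm(104, 5) = 520: x ≡ 246 (mod 520).
Verify: 246 mod 8 = 6 ✓, 246 mod 13 = 12 ✓, 246 mod 5 = 1 ✓.

x ≡ 246 (mod 520).


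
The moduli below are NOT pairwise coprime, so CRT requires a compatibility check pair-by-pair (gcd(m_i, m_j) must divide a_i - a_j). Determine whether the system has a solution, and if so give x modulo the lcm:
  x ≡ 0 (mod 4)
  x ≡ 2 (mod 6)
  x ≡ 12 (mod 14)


Moduli 4, 6, 14 are not pairwise coprime, so CRT works modulo lcm(m_i) when all pairwise compatibility conditions hold.
Pairwise compatibility: gcd(m_i, m_j) must divide a_i - a_j for every pair.
Merge one congruence at a time:
  Start: x ≡ 0 (mod 4).
  Combine with x ≡ 2 (mod 6): gcd(4, 6) = 2; 2 - 0 = 2, which IS divisible by 2, so compatible.
    Write x = 0 + 4·t and substitute into x ≡ 2 (mod 6): 4·t ≡ 2 − 0 = 2 (mod 6).
    Divide the congruence (and modulus) by g = 2: 2·t ≡ 1 (mod 3).
    The inverse of 2 mod 3 is 2 (since 2·2 = 4 = 1·3 + 1), so t ≡ 2·1 = 2 ≡ 2 (mod 3).
    Then x = 0 + 4·2 = 8, valid modulo lcm(4, 6) = 12: x ≡ 8 (mod 12).
  Combine with x ≡ 12 (mod 14): gcd(12, 14) = 2; 12 - 8 = 4, which IS divisible by 2, so compatible.
    Write x = 8 + 12·t and substitute into x ≡ 12 (mod 14): 12·t ≡ 12 − 8 = 4 (mod 14).
    Divide the congruence (and modulus) by g = 2: 6·t ≡ 2 (mod 7).
    The inverse of 6 mod 7 is 6 (since 6·6 = 36 = 5·7 + 1), so t ≡ 6·2 = 12 ≡ 5 (mod 7).
    Then x = 8 + 12·5 = 68, valid modulo lcm(12, 14) = 84: x ≡ 68 (mod 84).
Verify: 68 mod 4 = 0, 68 mod 6 = 2, 68 mod 14 = 12.

x ≡ 68 (mod 84).


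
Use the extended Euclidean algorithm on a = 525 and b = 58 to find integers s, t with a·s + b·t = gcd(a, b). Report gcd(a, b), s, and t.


Euclidean algorithm on (525, 58) — divide until remainder is 0:
  525 = 9 · 58 + 3
  58 = 19 · 3 + 1
  3 = 3 · 1 + 0
gcd(525, 58) = 1.
Track Bezout coefficients alongside the remainders: start with r₀ = 525 = a·1 + b·0 (s = 1, t = 0) and r₁ = 58 = a·0 + b·1 (s = 0, t = 1); each new remainder r_{k+1} = r_{k-1} − q_k·r_k inherits s_{k+1} = s_{k-1} − q_k·s_k, t_{k+1} = t_{k-1} − q_k·t_k, so r_k = a·s_k + b·t_k at every step:
  q = 9: r = 3, s = 1 − 9·0 = 1, t = 0 − 9·1 = -9  (check: 525·1 + 58·(-9) = 3)
  q = 19: r = 1, s = 0 − 19·1 = -19, t = 1 − 19·(-9) = 172  (check: 525·(-19) + 58·172 = 1)
The row with r = 1 (the gcd) gives the Bezout coefficients s = -19, t = 172.
Result: 525 · (-19) + 58 · (172) = 1.

gcd(525, 58) = 1; s = -19, t = 172 (check: 525·(-19) + 58·172 = 1).


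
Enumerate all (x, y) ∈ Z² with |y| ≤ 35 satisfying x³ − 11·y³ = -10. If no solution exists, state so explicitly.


The equation is x³ - 11y³ = -10. For fixed y, x³ = 11·y³ − 10, so a solution requires the RHS to be a perfect cube.
Strategy: iterate y from -35 to 35, compute RHS = 11·y³ − 10, and check whether it is a (positive or negative) perfect cube.
Check small values of y:
  y = 0: RHS = -10 is not a perfect cube.
  y = 1: RHS = 1 = (1)³ ⇒ x = 1 works.
  y = -1: RHS = -21 is not a perfect cube.
  y = 2: RHS = 78 is not a perfect cube.
  y = -2: RHS = -98 is not a perfect cube.
  y = 3: RHS = 287 is not a perfect cube.
  y = -3: RHS = -307 is not a perfect cube.
Continuing the search up to |y| = 35 finds no further solutions beyond those listed.
Collected solutions: (1, 1).

Solutions (with |y| ≤ 35): (1, 1).


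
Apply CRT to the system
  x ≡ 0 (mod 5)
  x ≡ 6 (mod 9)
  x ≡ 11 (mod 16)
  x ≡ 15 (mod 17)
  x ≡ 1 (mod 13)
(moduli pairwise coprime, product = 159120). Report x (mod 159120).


Product of moduli M = 5 · 9 · 16 · 17 · 13 = 159120.
Merge one congruence at a time:
  Start: x ≡ 0 (mod 5).
  Combine with x ≡ 6 (mod 9); new modulus lcm = 45.
    Write x = 0 + 5·t and substitute into x ≡ 6 (mod 9): 5·t ≡ 6 − 0 = 6 (mod 9).
    The inverse of 5 mod 9 is 2 (since 5·2 = 10 = 1·9 + 1), so t ≡ 2·6 = 12 ≡ 3 (mod 9).
    Then x = 0 + 5·3 = 15, valid modulo lcm(5, 9) = 45: x ≡ 15 (mod 45).
  Combine with x ≡ 11 (mod 16); new modulus lcm = 720.
    Write x = 15 + 45·t and substitute into x ≡ 11 (mod 16): 45·t ≡ 11 − 15 = -4 (mod 16).
    Reduce coefficients mod 16: 13·t ≡ 12 (mod 16).
    The inverse of 13 mod 16 is 5 (since 13·5 = 65 = 4·16 + 1), so t ≡ 5·12 = 60 ≡ 12 (mod 16).
    Then x = 15 + 45·12 = 555, valid modulo lcm(45, 16) = 720: x ≡ 555 (mod 720).
  Combine with x ≡ 15 (mod 17); new modulus lcm = 12240.
    Write x = 555 + 720·t and substitute into x ≡ 15 (mod 17): 720·t ≡ 15 − 555 = -540 (mod 17).
    Reduce coefficients mod 17: 6·t ≡ 4 (mod 17).
    The inverse of 6 mod 17 is 3 (since 6·3 = 18 = 1·17 + 1), so t ≡ 3·4 = 12 ≡ 12 (mod 17).
    Then x = 555 + 720·12 = 9195, valid modulo lcm(720, 17) = 12240: x ≡ 9195 (mod 12240).
  Combine with x ≡ 1 (mod 13); new modulus lcm = 159120.
    Write x = 9195 + 12240·t and substitute into x ≡ 1 (mod 13): 12240·t ≡ 1 − 9195 = -9194 (mod 13).
    Reduce coefficients mod 13: 7·t ≡ 10 (mod 13).
    The inverse of 7 mod 13 is 2 (since 7·2 = 14 = 1·13 + 1), so t ≡ 2·10 = 20 ≡ 7 (mod 13).
    Then x = 9195 + 12240·7 = 94875, valid modulo lcm(12240, 13) = 159120: x ≡ 94875 (mod 159120).
Verify against each original: 94875 mod 5 = 0, 94875 mod 9 = 6, 94875 mod 16 = 11, 94875 mod 17 = 15, 94875 mod 13 = 1.

x ≡ 94875 (mod 159120).


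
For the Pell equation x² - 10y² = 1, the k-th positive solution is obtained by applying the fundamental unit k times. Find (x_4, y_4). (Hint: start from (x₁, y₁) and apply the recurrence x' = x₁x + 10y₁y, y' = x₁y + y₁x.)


Step 1: Find the fundamental solution (x₁, y₁) of x² - 10y² = 1.
  Expand √10 as a continued fraction. a₀ = ⌊√10⌋ = 3; iterate m_{k+1} = d_k·a_k − m_k, d_{k+1} = (10 − m_{k+1}²)/d_k, a_{k+1} = ⌊(a₀ + m_{k+1})/d_{k+1}⌋ (starting m₀ = 0, d₀ = 1), with convergents p_k = a_k·p_{k-1} + p_{k-2}, q_k = a_k·q_{k-1} + q_{k-2} (p₋₁ = 1, q₋₁ = 0):
  k = 0: a₀ = 3; p₀/q₀ = 3/1; p₀² − 10·q₀² = 9 − 10 = -1.
  k = 1: m = 3, d = 1, a = ⌊(3 + 3)/1⌋ = 6; p/q = (6·3 + 1)/(6·1 + 0) = 19/6; p² − 10·q² = 361 − 360 = 1.
  The first convergent with p² − 10·q² = 1 gives the fundamental solution (x₁, y₁) = (19, 6).
Step 2: Apply the recurrence (x_{n+1}, y_{n+1}) = (x₁x_n + 10y₁y_n, x₁y_n + y₁x_n) repeatedly.
  From (x_1, y_1) = (19, 6): x_2 = 19·19 + 10·6·6 = 721; y_2 = 19·6 + 6·19 = 228.
  From (x_2, y_2) = (721, 228): x_3 = 19·721 + 10·6·228 = 27379; y_3 = 19·228 + 6·721 = 8658.
  From (x_3, y_3) = (27379, 8658): x_4 = 19·27379 + 10·6·8658 = 1039681; y_4 = 19·8658 + 6·27379 = 328776.
Step 3: Verify x_4² - 10·y_4² = 1080936581761 - 1080936581760 = 1 (should be 1). ✓

(x_1, y_1) = (19, 6); (x_4, y_4) = (1039681, 328776).


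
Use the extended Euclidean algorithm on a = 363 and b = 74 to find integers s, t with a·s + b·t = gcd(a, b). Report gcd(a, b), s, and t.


Euclidean algorithm on (363, 74) — divide until remainder is 0:
  363 = 4 · 74 + 67
  74 = 1 · 67 + 7
  67 = 9 · 7 + 4
  7 = 1 · 4 + 3
  4 = 1 · 3 + 1
  3 = 3 · 1 + 0
gcd(363, 74) = 1.
Track Bezout coefficients alongside the remainders: start with r₀ = 363 = a·1 + b·0 (s = 1, t = 0) and r₁ = 74 = a·0 + b·1 (s = 0, t = 1); each new remainder r_{k+1} = r_{k-1} − q_k·r_k inherits s_{k+1} = s_{k-1} − q_k·s_k, t_{k+1} = t_{k-1} − q_k·t_k, so r_k = a·s_k + b·t_k at every step:
  q = 4: r = 67, s = 1 − 4·0 = 1, t = 0 − 4·1 = -4  (check: 363·1 + 74·(-4) = 67)
  q = 1: r = 7, s = 0 − 1·1 = -1, t = 1 − 1·(-4) = 5  (check: 363·(-1) + 74·5 = 7)
  q = 9: r = 4, s = 1 − 9·(-1) = 10, t = -4 − 9·5 = -49  (check: 363·10 + 74·(-49) = 4)
  q = 1: r = 3, s = -1 − 1·10 = -11, t = 5 − 1·(-49) = 54  (check: 363·(-11) + 74·54 = 3)
  q = 1: r = 1, s = 10 − 1·(-11) = 21, t = -49 − 1·54 = -103  (check: 363·21 + 74·(-103) = 1)
The row with r = 1 (the gcd) gives the Bezout coefficients s = 21, t = -103.
Result: 363 · (21) + 74 · (-103) = 1.

gcd(363, 74) = 1; s = 21, t = -103 (check: 363·21 + 74·(-103) = 1).


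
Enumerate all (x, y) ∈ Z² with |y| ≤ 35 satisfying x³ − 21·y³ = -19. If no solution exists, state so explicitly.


The equation is x³ - 21y³ = -19. For fixed y, x³ = 21·y³ − 19, so a solution requires the RHS to be a perfect cube.
Strategy: iterate y from -35 to 35, compute RHS = 21·y³ − 19, and check whether it is a (positive or negative) perfect cube.
Check small values of y:
  y = 0: RHS = -19 is not a perfect cube.
  y = 1: RHS = 2 is not a perfect cube.
  y = -1: RHS = -40 is not a perfect cube.
  y = 2: RHS = 149 is not a perfect cube.
  y = -2: RHS = -187 is not a perfect cube.
  y = 3: RHS = 548 is not a perfect cube.
  y = -3: RHS = -586 is not a perfect cube.
Continuing the search up to |y| = 35 finds no solutions either.
No (x, y) in the scanned range satisfies the equation.

No integer solutions with |y| ≤ 35.


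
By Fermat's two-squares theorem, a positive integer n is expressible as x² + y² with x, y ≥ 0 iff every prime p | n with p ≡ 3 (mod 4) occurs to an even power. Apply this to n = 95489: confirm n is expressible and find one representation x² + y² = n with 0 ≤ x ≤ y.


Step 1: Factor n = 95489 = 17 · 41 · 137.
Step 2: Check the mod-4 condition on each prime factor: 17 ≡ 1 (mod 4), exponent 1; 41 ≡ 1 (mod 4), exponent 1; 137 ≡ 1 (mod 4), exponent 1.
All primes ≡ 3 (mod 4) appear to even exponent (or don't appear), so by the two-squares theorem n IS expressible as a sum of two squares.
Step 3: Build a representation. Here n = 17 · 41 · 137 is a product of primes ≡ 1 (mod 4). Each prime p ≡ 1 (mod 4) is itself a sum of two squares; find a² by testing p − a² for a perfect square:
  17: 17 − 1² = 16 = 4² ⇒ 17 = 1² + 4².
  41: 41 − 1² = 40, 41 − 2² = 37, 41 − 3² = 32, 41 − 4² = 25 = 5² ⇒ 41 = 4² + 5².
  137: 137 − 1² = 136, 137 − 2² = 133, 137 − 3² = 128, 137 − 4² = 121 = 11² ⇒ 137 = 4² + 11².
  Combine using the Brahmagupta–Fibonacci identity (a² + b²)(c² + d²) = (ac − bd)² + (ad + bc)² = (ac + bd)² + (ad − bc)²:
  17 · 41 = 697: from (1² + 4²)(4² + 5²), take (1·4 − 4·5, 1·5 + 4·4) = (4 − 20, 5 + 16) = (-16, 21); dropping signs (only squares matter) gives (16, 21); check 16² + 21² = 256 + 441 = 697 ✓.
  697 · 137 = 95489: from (16² + 21²)(4² + 11²), take (16·4 − 21·11, 16·11 + 21·4) = (64 − 231, 176 + 84) = (-167, 260); dropping signs (only squares matter) gives (167, 260); check 167² + 260² = 27889 + 67600 = 95489 ✓.
Step 4: Order so x ≤ y and verify: 167² + 260² = 27889 + 67600 = 95489 = n. ✓

n = 95489 = 167² + 260² (one valid representation with x ≤ y).


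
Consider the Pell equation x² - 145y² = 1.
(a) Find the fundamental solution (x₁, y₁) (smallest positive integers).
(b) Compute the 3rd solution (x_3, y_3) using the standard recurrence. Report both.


Step 1: Find the fundamental solution (x₁, y₁) of x² - 145y² = 1.
  Expand √145 as a continued fraction. a₀ = ⌊√145⌋ = 12; iterate m_{k+1} = d_k·a_k − m_k, d_{k+1} = (145 − m_{k+1}²)/d_k, a_{k+1} = ⌊(a₀ + m_{k+1})/d_{k+1}⌋ (starting m₀ = 0, d₀ = 1), with convergents p_k = a_k·p_{k-1} + p_{k-2}, q_k = a_k·q_{k-1} + q_{k-2} (p₋₁ = 1, q₋₁ = 0):
  k = 0: a₀ = 12; p₀/q₀ = 12/1; p₀² − 145·q₀² = 144 − 145 = -1.
  k = 1: m = 12, d = 1, a = ⌊(12 + 12)/1⌋ = 24; p/q = (24·12 + 1)/(24·1 + 0) = 289/24; p² − 145·q² = 83521 − 83520 = 1.
  The first convergent with p² − 145·q² = 1 gives the fundamental solution (x₁, y₁) = (289, 24).
Step 2: Apply the recurrence (x_{n+1}, y_{n+1}) = (x₁x_n + 145y₁y_n, x₁y_n + y₁x_n) repeatedly.
  From (x_1, y_1) = (289, 24): x_2 = 289·289 + 145·24·24 = 167041; y_2 = 289·24 + 24·289 = 13872.
  From (x_2, y_2) = (167041, 13872): x_3 = 289·167041 + 145·24·13872 = 96549409; y_3 = 289·13872 + 24·167041 = 8017992.
Step 3: Verify x_3² - 145·y_3² = 9321788378249281 - 9321788378249280 = 1 (should be 1). ✓

(x_1, y_1) = (289, 24); (x_3, y_3) = (96549409, 8017992).
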